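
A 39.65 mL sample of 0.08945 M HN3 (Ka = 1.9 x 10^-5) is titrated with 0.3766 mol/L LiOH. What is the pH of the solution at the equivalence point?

8.79

n(HN3) = 0.08945 x 0.03965 = 0.003547 mol; V(LiOH) at equivalence = 0.003547/0.3766 = 0.009418 L.
At equivalence all the acid is converted to N3-; total volume = 0.03965 + 0.009418 = 0.04907 L, so [N3-] = 0.003547/0.04907 = 0.07228 M.
Kb = Kw/Ka = 1.0e-14 / 1.9 x 10^-5 = 5.26e-10.
[OH^-] = sqrt(Kb x [N3-]) = sqrt(5.26e-10 x 0.07228) = 6.17e-6 M.
pOH = 5.21, so pH = 14.00 - 5.21 = 8.79.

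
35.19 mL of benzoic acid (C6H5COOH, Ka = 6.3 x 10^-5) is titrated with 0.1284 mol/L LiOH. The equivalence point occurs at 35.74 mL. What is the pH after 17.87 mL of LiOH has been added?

4.20

17.87 mL is exactly half the equivalence volume (35.74/2), i.e. the half-equivalence point.
There, n(HA) = n(A^-), so pH = pKa = -log(6.3 x 10^-5) = 4.20.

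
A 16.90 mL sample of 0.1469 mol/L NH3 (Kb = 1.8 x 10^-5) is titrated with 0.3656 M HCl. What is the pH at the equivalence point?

n(NH3) = 0.1469 x 0.01690 = 0.002483 mol; V(HCl) at equivalence = 0.002483/0.3656 = 0.006791 L.
At equivalence the base is fully converted to NH4+; total volume = 0.02369 L, so [NH4+] = 0.002483/0.02369 = 0.1048 M.
Ka(NH4+) = Kw/Kb = 1.0e-14 / 1.8 x 10^-5 = 5.56e-10.
[H^+] = sqrt(Ka x [NH4+]) = sqrt(5.56e-10 x 0.1048) = 7.63e-6 M.
pH = -log(7.63e-6) = 5.12.

5.12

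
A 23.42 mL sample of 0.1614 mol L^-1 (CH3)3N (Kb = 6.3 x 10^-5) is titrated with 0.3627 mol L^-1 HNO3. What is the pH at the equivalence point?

n((CH3)3N) = 0.1614 x 0.02342 = 0.003780 mol; V(HNO3) at equivalence = 0.003780/0.3627 = 0.01042 L.
At equivalence the base is fully converted to (CH3)3NH+; total volume = 0.03384 L, so [(CH3)3NH+] = 0.003780/0.03384 = 0.1117 M.
Ka((CH3)3NH+) = Kw/Kb = 1.0e-14 / 6.3 x 10^-5 = 1.59e-10.
[H^+] = sqrt(Ka x [(CH3)3NH+]) = sqrt(1.59e-10 x 0.1117) = 4.21e-6 M.
pH = -log(4.21e-6) = 5.38.

5.38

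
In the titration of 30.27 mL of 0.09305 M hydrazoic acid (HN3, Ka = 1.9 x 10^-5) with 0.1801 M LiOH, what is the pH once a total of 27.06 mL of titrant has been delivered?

12.55

n(acid) = 0.09305 x 0.03027 = 0.002817 mol; n(LiOH) added = 0.1801 x 0.02706 = 0.004874 mol.
Base is in excess by 0.004874 - 0.002817 = 0.002057 mol in a total volume of 0.05733 L.
[OH^-] = 0.002057/0.05733 = 0.03588 M, so pOH = 1.45 and pH = 14.00 - 1.45 = 12.55.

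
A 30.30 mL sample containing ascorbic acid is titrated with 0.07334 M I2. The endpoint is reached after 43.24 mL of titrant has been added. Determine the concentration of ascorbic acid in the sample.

0.105 M

n(I2) = 0.07334 x 0.04324 = 0.003171 mol.
From the balanced equation, 1 mol I2 reacts with 1 mol ascorbic acid, so n(ascorbic acid) = 0.003171 x 1/1 = 0.003171 mol.
[ascorbic acid] = 0.003171 / 0.03030 L = 0.105 M.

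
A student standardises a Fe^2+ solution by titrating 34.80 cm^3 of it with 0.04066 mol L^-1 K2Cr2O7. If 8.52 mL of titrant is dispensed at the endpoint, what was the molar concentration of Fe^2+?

n(K2Cr2O7) = 0.04066 x 0.008520 = 0.0003464 mol.
From the balanced equation, 1 mol K2Cr2O7 reacts with 6 mol Fe^2+, so n(Fe^2+) = 0.0003464 x 6/1 = 0.002079 mol.
[Fe^2+] = 0.002079 / 0.03480 L = 0.0597 M.

0.0597 M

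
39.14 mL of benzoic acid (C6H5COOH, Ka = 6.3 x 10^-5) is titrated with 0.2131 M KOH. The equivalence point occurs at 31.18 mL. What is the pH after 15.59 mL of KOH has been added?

15.59 mL is exactly half the equivalence volume (31.18/2), i.e. the half-equivalence point.
There, n(HA) = n(A^-), so pH = pKa = -log(6.3 x 10^-5) = 4.20.

4.20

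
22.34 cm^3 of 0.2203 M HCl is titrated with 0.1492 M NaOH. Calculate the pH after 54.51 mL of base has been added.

n(acid) = 0.2203 x 0.02234 = 0.004922 mol; n(NaOH) added = 0.1492 x 0.05451 = 0.008133 mol.
Base is in excess by 0.008133 - 0.004922 = 0.003211 mol in a total volume of 0.07685 L.
[OH^-] = 0.003211/0.07685 = 0.04179 M, so pOH = 1.38 and pH = 14.00 - 1.38 = 12.62.

12.62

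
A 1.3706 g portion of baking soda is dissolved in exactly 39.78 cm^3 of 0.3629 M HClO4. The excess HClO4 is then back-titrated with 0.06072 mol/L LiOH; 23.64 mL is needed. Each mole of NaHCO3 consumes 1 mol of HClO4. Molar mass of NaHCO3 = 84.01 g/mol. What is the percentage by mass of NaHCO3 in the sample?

79.7%

Total n(HClO4) added = 0.3629 x 0.03978 = 0.01444 mol.
n(LiOH) used = 0.06072 x 0.02364 = 0.001435 mol, which equals the excess n(HClO4).
So n(HClO4) consumed by the sample = 0.01444 - 0.001435 = 0.01300 mol.
n(NaHCO3) = 0.01300 / 1 = 0.01300 mol.
mass NaHCO3 = 0.01300 x 84.01 = 1.092 g, so %NaHCO3 = 1.092/1.3706 x 100 = 79.7%.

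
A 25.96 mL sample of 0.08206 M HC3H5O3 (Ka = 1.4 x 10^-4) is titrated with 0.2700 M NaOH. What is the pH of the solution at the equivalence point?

8.33

n(HC3H5O3) = 0.08206 x 0.02596 = 0.002130 mol; V(NaOH) at equivalence = 0.002130/0.2700 = 0.007890 L.
At equivalence all the acid is converted to C3H5O3-; total volume = 0.02596 + 0.007890 = 0.03385 L, so [C3H5O3-] = 0.002130/0.03385 = 0.06293 M.
Kb = Kw/Ka = 1.0e-14 / 1.4 x 10^-4 = 7.14e-11.
[OH^-] = sqrt(Kb x [C3H5O3-]) = sqrt(7.14e-11 x 0.06293) = 2.12e-6 M.
pOH = 5.67, so pH = 14.00 - 5.67 = 8.33.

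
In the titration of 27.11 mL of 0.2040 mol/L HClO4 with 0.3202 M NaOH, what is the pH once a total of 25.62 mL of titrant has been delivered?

12.70

n(acid) = 0.2040 x 0.02711 = 0.005530 mol; n(NaOH) added = 0.3202 x 0.02562 = 0.008204 mol.
Base is in excess by 0.008204 - 0.005530 = 0.002673 mol in a total volume of 0.05273 L.
[OH^-] = 0.002673/0.05273 = 0.05069 M, so pOH = 1.30 and pH = 14.00 - 1.30 = 12.70.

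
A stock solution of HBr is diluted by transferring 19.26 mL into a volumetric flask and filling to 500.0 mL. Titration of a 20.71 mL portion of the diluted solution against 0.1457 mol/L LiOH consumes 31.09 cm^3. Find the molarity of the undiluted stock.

n(LiOH) = 0.1457 x 0.03109 = 0.004530 mol.
n(HBr) in the aliquot = 0.004530 mol.
[diluted HBr] = 0.004530 / 0.02071 = 0.2187 M.
Dilution factor = 500.0/19.26 = 25.96, so [stock] = 0.2187 x 25.96 = 5.68 M.

5.68 M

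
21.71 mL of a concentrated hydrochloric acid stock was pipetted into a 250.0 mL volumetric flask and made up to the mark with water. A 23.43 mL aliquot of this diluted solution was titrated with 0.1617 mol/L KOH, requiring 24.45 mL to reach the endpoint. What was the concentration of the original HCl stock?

1.94 M

n(KOH) = 0.1617 x 0.02445 = 0.003954 mol.
n(HCl) in the aliquot = 0.003954 mol.
[diluted HCl] = 0.003954 / 0.02343 = 0.1687 M.
Dilution factor = 250.0/21.71 = 11.52, so [stock] = 0.1687 x 11.52 = 1.94 M.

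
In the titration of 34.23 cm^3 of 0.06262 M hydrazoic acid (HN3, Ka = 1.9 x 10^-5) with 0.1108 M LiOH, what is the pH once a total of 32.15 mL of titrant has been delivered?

n(acid) = 0.06262 x 0.03423 = 0.002143 mol; n(LiOH) added = 0.1108 x 0.03215 = 0.003562 mol.
Base is in excess by 0.003562 - 0.002143 = 0.001419 mol in a total volume of 0.06638 L.
[OH^-] = 0.001419/0.06638 = 0.02137 M, so pOH = 1.67 and pH = 14.00 - 1.67 = 12.33.

12.33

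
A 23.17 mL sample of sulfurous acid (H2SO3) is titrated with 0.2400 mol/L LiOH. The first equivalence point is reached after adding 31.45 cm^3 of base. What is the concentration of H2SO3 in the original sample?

0.326 M

n(LiOH) = 0.2400 x 0.03145 = 0.007548 mol.
At the first equivalence point, 1 mol OH^- react per mol H2SO3, so n(H2SO3) = 0.007548 / 1 = 0.007548 mol.
[H2SO3] = 0.007548 / 0.02317 L = 0.326 M.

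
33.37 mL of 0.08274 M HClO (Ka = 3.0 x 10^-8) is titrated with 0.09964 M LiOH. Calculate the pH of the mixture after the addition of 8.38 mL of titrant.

Initial n(HClO) = 0.08274 x 0.03337 = 0.002761 mol.
n(LiOH) added = 0.09964 x 0.008380 = 0.0008350 mol, converting that many moles of HClO to ClO-.
Remaining n(HClO) = 0.001926 mol; n(ClO-) = 0.0008350 mol.
By Henderson-Hasselbalch, pH = pKa + log([A^-]/[HA]) = 7.52 + log(0.0008350/0.001926) = 7.52 + (-0.36) = 7.16.

7.16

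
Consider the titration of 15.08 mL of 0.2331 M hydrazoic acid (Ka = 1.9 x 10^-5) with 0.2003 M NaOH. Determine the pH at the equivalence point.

n(HN3) = 0.2331 x 0.01508 = 0.003515 mol; V(NaOH) at equivalence = 0.003515/0.2003 = 0.01755 L.
At equivalence all the acid is converted to N3-; total volume = 0.01508 + 0.01755 = 0.03263 L, so [N3-] = 0.003515/0.03263 = 0.1077 M.
Kb = Kw/Ka = 1.0e-14 / 1.9 x 10^-5 = 5.26e-10.
[OH^-] = sqrt(Kb x [N3-]) = sqrt(5.26e-10 x 0.1077) = 7.53e-6 M.
pOH = 5.12, so pH = 14.00 - 5.12 = 8.88.

8.88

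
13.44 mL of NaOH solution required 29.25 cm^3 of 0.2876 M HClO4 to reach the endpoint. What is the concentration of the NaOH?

0.626 M

n(HClO4) delivered = 0.2876 x 0.02925 = 0.008412 mol.
For a 1:1 reaction, n(NaOH) = 0.008412 mol.
[NaOH] = 0.008412 mol / 0.01344 L = 0.626 M.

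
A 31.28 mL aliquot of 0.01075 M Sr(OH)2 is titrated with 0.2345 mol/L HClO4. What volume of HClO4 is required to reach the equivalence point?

2.87 mL

n(Sr(OH)2) = 0.01075 mol/L x 0.03128 L = 0.0003363 mol.
The neutralisation is 1 Sr(OH)2 : 2 HClO4, so n(HClO4) = 0.0003363 x 2/1 = 0.0006725 mol.
V(HClO4) = 0.0006725 / 0.2345 = 0.002868 L = 2.87 mL.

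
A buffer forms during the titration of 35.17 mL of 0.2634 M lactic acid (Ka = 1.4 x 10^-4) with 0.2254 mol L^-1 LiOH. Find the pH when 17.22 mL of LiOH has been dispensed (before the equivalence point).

Initial n(HC3H5O3) = 0.2634 x 0.03517 = 0.009264 mol.
n(LiOH) added = 0.2254 x 0.01722 = 0.003881 mol, converting that many moles of HC3H5O3 to C3H5O3-.
Remaining n(HC3H5O3) = 0.005382 mol; n(C3H5O3-) = 0.003881 mol.
By Henderson-Hasselbalch, pH = pKa + log([A^-]/[HA]) = 3.85 + log(0.003881/0.005382) = 3.85 + (-0.14) = 3.71.

3.71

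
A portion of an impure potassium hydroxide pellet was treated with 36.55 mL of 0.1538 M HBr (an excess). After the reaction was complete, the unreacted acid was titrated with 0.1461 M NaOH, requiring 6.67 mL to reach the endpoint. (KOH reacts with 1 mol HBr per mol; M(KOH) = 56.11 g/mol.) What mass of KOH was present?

Total n(HBr) added = 0.1538 x 0.03655 = 0.005621 mol.
n(NaOH) used = 0.1461 x 0.006670 = 0.0009745 mol, which equals the excess n(HBr).
So n(HBr) consumed by the sample = 0.005621 - 0.0009745 = 0.004647 mol.
n(KOH) = 0.004647 / 1 = 0.004647 mol.
mass = 0.004647 mol x 56.11 g/mol = 0.261 g.

0.261 g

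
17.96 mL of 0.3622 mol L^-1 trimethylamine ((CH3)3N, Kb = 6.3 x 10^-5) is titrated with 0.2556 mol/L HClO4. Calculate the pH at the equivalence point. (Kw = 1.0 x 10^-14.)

n((CH3)3N) = 0.3622 x 0.01796 = 0.006505 mol; V(HClO4) at equivalence = 0.006505/0.2556 = 0.02545 L.
At equivalence the base is fully converted to (CH3)3NH+; total volume = 0.04341 L, so [(CH3)3NH+] = 0.006505/0.04341 = 0.1499 M.
Ka((CH3)3NH+) = Kw/Kb = 1.0e-14 / 6.3 x 10^-5 = 1.59e-10.
[H^+] = sqrt(Ka x [(CH3)3NH+]) = sqrt(1.59e-10 x 0.1499) = 4.88e-6 M.
pH = -log(4.88e-6) = 5.31.

5.31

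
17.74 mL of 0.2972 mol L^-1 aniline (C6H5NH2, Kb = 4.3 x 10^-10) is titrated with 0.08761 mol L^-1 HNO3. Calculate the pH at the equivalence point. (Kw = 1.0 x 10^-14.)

n(C6H5NH2) = 0.2972 x 0.01774 = 0.005272 mol; V(HNO3) at equivalence = 0.005272/0.08761 = 0.06018 L.
At equivalence the base is fully converted to C6H5NH3+; total volume = 0.07792 L, so [C6H5NH3+] = 0.005272/0.07792 = 0.06766 M.
Ka(C6H5NH3+) = Kw/Kb = 1.0e-14 / 4.3 x 10^-10 = 2.33e-5.
[H^+] = sqrt(Ka x [C6H5NH3+]) = sqrt(2.33e-5 x 0.06766) = 0.00125 M.
pH = -log(0.00125) = 2.90.

2.90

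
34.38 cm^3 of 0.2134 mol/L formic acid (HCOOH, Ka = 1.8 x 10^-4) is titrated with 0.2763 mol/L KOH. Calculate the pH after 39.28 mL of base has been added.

n(acid) = 0.2134 x 0.03438 = 0.007337 mol; n(KOH) added = 0.2763 x 0.03928 = 0.01085 mol.
Base is in excess by 0.01085 - 0.007337 = 0.003516 mol in a total volume of 0.07366 L.
[OH^-] = 0.003516/0.07366 = 0.04774 M, so pOH = 1.32 and pH = 14.00 - 1.32 = 12.68.

12.68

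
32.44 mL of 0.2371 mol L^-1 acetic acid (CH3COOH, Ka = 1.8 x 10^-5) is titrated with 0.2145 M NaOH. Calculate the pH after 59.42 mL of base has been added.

n(acid) = 0.2371 x 0.03244 = 0.007692 mol; n(NaOH) added = 0.2145 x 0.05942 = 0.01275 mol.
Base is in excess by 0.01275 - 0.007692 = 0.005054 mol in a total volume of 0.09186 L.
[OH^-] = 0.005054/0.09186 = 0.05502 M, so pOH = 1.26 and pH = 14.00 - 1.26 = 12.74.

12.74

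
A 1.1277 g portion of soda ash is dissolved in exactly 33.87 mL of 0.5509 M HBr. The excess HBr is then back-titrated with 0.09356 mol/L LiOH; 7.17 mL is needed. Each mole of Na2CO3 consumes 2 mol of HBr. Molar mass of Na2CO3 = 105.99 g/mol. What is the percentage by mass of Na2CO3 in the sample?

84.5%

Total n(HBr) added = 0.5509 x 0.03387 = 0.01866 mol.
n(LiOH) used = 0.09356 x 0.007170 = 0.0006708 mol, which equals the excess n(HBr).
So n(HBr) consumed by the sample = 0.01866 - 0.0006708 = 0.01799 mol.
n(Na2CO3) = 0.01799 / 2 = 0.008994 mol.
mass Na2CO3 = 0.008994 x 105.99 = 0.9533 g, so %Na2CO3 = 0.9533/1.1277 x 100 = 84.5%.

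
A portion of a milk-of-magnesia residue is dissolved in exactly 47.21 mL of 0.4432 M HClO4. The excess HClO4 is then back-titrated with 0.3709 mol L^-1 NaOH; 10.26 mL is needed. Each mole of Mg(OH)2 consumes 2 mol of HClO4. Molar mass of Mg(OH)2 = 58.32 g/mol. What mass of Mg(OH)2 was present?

Total n(HClO4) added = 0.4432 x 0.04721 = 0.02092 mol.
n(NaOH) used = 0.3709 x 0.01026 = 0.003805 mol, which equals the excess n(HClO4).
So n(HClO4) consumed by the sample = 0.02092 - 0.003805 = 0.01712 mol.
n(Mg(OH)2) = 0.01712 / 2 = 0.008559 mol.
mass = 0.008559 mol x 58.32 g/mol = 0.499 g.

0.499 g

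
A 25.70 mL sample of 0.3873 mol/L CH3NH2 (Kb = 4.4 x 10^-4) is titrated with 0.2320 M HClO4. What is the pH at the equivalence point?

n(CH3NH2) = 0.3873 x 0.02570 = 0.009954 mol; V(HClO4) at equivalence = 0.009954/0.2320 = 0.04290 L.
At equivalence the base is fully converted to CH3NH3+; total volume = 0.06860 L, so [CH3NH3+] = 0.009954/0.06860 = 0.1451 M.
Ka(CH3NH3+) = Kw/Kb = 1.0e-14 / 4.4 x 10^-4 = 2.27e-11.
[H^+] = sqrt(Ka x [CH3NH3+]) = sqrt(2.27e-11 x 0.1451) = 1.82e-6 M.
pH = -log(1.82e-6) = 5.74.

5.74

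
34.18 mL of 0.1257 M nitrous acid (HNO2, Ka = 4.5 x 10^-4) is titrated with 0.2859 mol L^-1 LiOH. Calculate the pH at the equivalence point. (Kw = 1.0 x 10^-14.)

n(HNO2) = 0.1257 x 0.03418 = 0.004296 mol; V(LiOH) at equivalence = 0.004296/0.2859 = 0.01503 L.
At equivalence all the acid is converted to NO2-; total volume = 0.03418 + 0.01503 = 0.04921 L, so [NO2-] = 0.004296/0.04921 = 0.08731 M.
Kb = Kw/Ka = 1.0e-14 / 4.5 x 10^-4 = 2.22e-11.
[OH^-] = sqrt(Kb x [NO2-]) = sqrt(2.22e-11 x 0.08731) = 1.39e-6 M.
pOH = 5.86, so pH = 14.00 - 5.86 = 8.14.

8.14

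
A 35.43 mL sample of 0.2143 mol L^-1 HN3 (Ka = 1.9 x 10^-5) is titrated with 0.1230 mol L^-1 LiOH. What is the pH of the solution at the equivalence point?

n(HN3) = 0.2143 x 0.03543 = 0.007593 mol; V(LiOH) at equivalence = 0.007593/0.1230 = 0.06173 L.
At equivalence all the acid is converted to N3-; total volume = 0.03543 + 0.06173 = 0.09716 L, so [N3-] = 0.007593/0.09716 = 0.07815 M.
Kb = Kw/Ka = 1.0e-14 / 1.9 x 10^-5 = 5.26e-10.
[OH^-] = sqrt(Kb x [N3-]) = sqrt(5.26e-10 x 0.07815) = 6.41e-6 M.
pOH = 5.19, so pH = 14.00 - 5.19 = 8.81.

8.81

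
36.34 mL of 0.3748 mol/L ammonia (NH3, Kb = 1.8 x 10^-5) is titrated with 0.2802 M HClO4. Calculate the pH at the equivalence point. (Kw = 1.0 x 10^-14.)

n(NH3) = 0.3748 x 0.03634 = 0.01362 mol; V(HClO4) at equivalence = 0.01362/0.2802 = 0.04861 L.
At equivalence the base is fully converted to NH4+; total volume = 0.08495 L, so [NH4+] = 0.01362/0.08495 = 0.1603 M.
Ka(NH4+) = Kw/Kb = 1.0e-14 / 1.8 x 10^-5 = 5.56e-10.
[H^+] = sqrt(Ka x [NH4+]) = sqrt(5.56e-10 x 0.1603) = 9.44e-6 M.
pH = -log(9.44e-6) = 5.03.

5.03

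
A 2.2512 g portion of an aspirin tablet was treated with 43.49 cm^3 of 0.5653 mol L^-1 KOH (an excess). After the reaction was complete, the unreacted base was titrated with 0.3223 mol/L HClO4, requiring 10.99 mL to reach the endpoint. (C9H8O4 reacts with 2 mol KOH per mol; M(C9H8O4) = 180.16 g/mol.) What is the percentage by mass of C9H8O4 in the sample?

Total n(KOH) added = 0.5653 x 0.04349 = 0.02458 mol.
n(HClO4) used = 0.3223 x 0.01099 = 0.003542 mol, which equals the excess n(KOH).
So n(KOH) consumed by the sample = 0.02458 - 0.003542 = 0.02104 mol.
n(C9H8O4) = 0.02104 / 2 = 0.01052 mol.
mass C9H8O4 = 0.01052 x 180.16 = 1.896 g, so %C9H8O4 = 1.896/2.2512 x 100 = 84.2%.

84.2%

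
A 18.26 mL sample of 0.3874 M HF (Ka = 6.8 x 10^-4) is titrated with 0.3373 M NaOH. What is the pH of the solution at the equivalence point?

n(HF) = 0.3874 x 0.01826 = 0.007074 mol; V(NaOH) at equivalence = 0.007074/0.3373 = 0.02097 L.
At equivalence all the acid is converted to F-; total volume = 0.01826 + 0.02097 = 0.03923 L, so [F-] = 0.007074/0.03923 = 0.1803 M.
Kb = Kw/Ka = 1.0e-14 / 6.8 x 10^-4 = 1.47e-11.
[OH^-] = sqrt(Kb x [F-]) = sqrt(1.47e-11 x 0.1803) = 1.63e-6 M.
pOH = 5.79, so pH = 14.00 - 5.79 = 8.21.

8.21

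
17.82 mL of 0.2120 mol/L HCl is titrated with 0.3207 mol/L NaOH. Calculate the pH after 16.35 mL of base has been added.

12.63

n(acid) = 0.2120 x 0.01782 = 0.003778 mol; n(NaOH) added = 0.3207 x 0.01635 = 0.005243 mol.
Base is in excess by 0.005243 - 0.003778 = 0.001466 mol in a total volume of 0.03417 L.
[OH^-] = 0.001466/0.03417 = 0.04289 M, so pOH = 1.37 and pH = 14.00 - 1.37 = 12.63.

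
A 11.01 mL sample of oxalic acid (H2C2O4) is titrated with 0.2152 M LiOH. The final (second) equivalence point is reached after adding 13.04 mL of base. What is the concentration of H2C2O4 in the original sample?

0.127 M

n(LiOH) = 0.2152 x 0.01304 = 0.002806 mol.
At the final (second) equivalence point, 2 mol OH^- react per mol H2C2O4, so n(H2C2O4) = 0.002806 / 2 = 0.001403 mol.
[H2C2O4] = 0.001403 / 0.01101 L = 0.127 M.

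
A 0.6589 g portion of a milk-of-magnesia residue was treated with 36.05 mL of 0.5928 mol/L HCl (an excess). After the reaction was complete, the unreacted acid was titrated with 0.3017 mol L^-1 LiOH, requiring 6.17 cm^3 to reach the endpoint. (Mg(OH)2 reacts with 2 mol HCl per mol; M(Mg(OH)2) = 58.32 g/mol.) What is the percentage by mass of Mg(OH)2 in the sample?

86.3%

Total n(HCl) added = 0.5928 x 0.03605 = 0.02137 mol.
n(LiOH) used = 0.3017 x 0.006170 = 0.001861 mol, which equals the excess n(HCl).
So n(HCl) consumed by the sample = 0.02137 - 0.001861 = 0.01951 mol.
n(Mg(OH)2) = 0.01951 / 2 = 0.009754 mol.
mass Mg(OH)2 = 0.009754 x 58.32 = 0.5689 g, so %Mg(OH)2 = 0.5689/0.6589 x 100 = 86.3%.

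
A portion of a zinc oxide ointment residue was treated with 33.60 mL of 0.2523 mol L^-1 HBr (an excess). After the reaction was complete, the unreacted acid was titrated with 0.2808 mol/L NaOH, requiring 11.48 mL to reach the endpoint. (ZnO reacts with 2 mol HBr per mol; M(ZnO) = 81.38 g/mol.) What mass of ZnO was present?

Total n(HBr) added = 0.2523 x 0.03360 = 0.008477 mol.
n(NaOH) used = 0.2808 x 0.01148 = 0.003224 mol, which equals the excess n(HBr).
So n(HBr) consumed by the sample = 0.008477 - 0.003224 = 0.005254 mol.
n(ZnO) = 0.005254 / 2 = 0.002627 mol.
mass = 0.002627 mol x 81.38 g/mol = 0.214 g.

0.214 g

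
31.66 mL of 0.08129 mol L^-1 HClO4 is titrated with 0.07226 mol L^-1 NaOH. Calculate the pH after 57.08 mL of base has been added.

n(acid) = 0.08129 x 0.03166 = 0.002574 mol; n(NaOH) added = 0.07226 x 0.05708 = 0.004125 mol.
Base is in excess by 0.004125 - 0.002574 = 0.001551 mol in a total volume of 0.08874 L.
[OH^-] = 0.001551/0.08874 = 0.01748 M, so pOH = 1.76 and pH = 14.00 - 1.76 = 12.24.

12.24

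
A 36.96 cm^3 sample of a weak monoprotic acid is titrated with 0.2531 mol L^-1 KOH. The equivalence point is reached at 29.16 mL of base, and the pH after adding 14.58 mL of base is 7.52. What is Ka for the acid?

3.0 x 10^-8

14.58 mL is half of the equivalence volume, so this is the half-equivalence point where [HA] = [A^-].
At half-equivalence pH = pKa, so pKa = 7.52.
Ka = 10^(-7.52) = 3.0 x 10^-8.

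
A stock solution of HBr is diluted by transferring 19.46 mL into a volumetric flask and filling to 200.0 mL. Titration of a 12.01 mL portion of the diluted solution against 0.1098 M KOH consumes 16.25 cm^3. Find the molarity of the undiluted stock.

n(KOH) = 0.1098 x 0.01625 = 0.001784 mol.
n(HBr) in the aliquot = 0.001784 mol.
[diluted HBr] = 0.001784 / 0.01201 = 0.1486 M.
Dilution factor = 200.0/19.46 = 10.28, so [stock] = 0.1486 x 10.28 = 1.53 M.

1.53 M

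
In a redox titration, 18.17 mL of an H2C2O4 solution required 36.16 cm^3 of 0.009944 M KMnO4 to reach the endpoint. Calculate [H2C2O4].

n(KMnO4) = 0.009944 x 0.03616 = 0.0003596 mol.
From the balanced equation, 2 mol KMnO4 reacts with 5 mol H2C2O4, so n(H2C2O4) = 0.0003596 x 5/2 = 0.0008989 mol.
[H2C2O4] = 0.0008989 / 0.01817 L = 0.0495 M.

0.0495 M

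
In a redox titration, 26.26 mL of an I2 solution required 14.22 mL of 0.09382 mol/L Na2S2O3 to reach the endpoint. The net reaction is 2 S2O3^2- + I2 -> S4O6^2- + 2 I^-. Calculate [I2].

0.0254 M

n(Na2S2O3) = 0.09382 x 0.01422 = 0.001334 mol.
From the balanced equation, 2 mol Na2S2O3 reacts with 1 mol I2, so n(I2) = 0.001334 x 1/2 = 0.0006671 mol.
[I2] = 0.0006671 / 0.02626 L = 0.0254 M.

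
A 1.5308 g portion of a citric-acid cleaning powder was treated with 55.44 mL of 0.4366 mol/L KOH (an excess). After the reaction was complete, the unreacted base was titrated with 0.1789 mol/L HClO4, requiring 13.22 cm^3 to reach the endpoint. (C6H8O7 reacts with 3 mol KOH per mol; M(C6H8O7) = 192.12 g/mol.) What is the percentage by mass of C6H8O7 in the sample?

91.4%

Total n(KOH) added = 0.4366 x 0.05544 = 0.02421 mol.
n(HClO4) used = 0.1789 x 0.01322 = 0.002365 mol, which equals the excess n(KOH).
So n(KOH) consumed by the sample = 0.02421 - 0.002365 = 0.02184 mol.
n(C6H8O7) = 0.02184 / 3 = 0.007280 mol.
mass C6H8O7 = 0.007280 x 192.12 = 1.399 g, so %C6H8O7 = 1.399/1.5308 x 100 = 91.4%.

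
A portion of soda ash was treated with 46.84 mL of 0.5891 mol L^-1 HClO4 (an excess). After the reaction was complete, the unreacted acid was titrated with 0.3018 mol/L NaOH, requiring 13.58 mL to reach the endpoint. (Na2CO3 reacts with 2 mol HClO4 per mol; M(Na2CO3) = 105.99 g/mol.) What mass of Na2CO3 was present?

1.25 g

Total n(HClO4) added = 0.5891 x 0.04684 = 0.02759 mol.
n(NaOH) used = 0.3018 x 0.01358 = 0.004098 mol, which equals the excess n(HClO4).
So n(HClO4) consumed by the sample = 0.02759 - 0.004098 = 0.02350 mol.
n(Na2CO3) = 0.02350 / 2 = 0.01175 mol.
mass = 0.01175 mol x 105.99 g/mol = 1.25 g.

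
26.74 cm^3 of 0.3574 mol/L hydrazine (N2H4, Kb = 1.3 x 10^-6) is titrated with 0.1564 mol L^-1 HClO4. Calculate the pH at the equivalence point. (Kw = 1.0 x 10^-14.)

n(N2H4) = 0.3574 x 0.02674 = 0.009557 mol; V(HClO4) at equivalence = 0.009557/0.1564 = 0.06111 L.
At equivalence the base is fully converted to N2H5+; total volume = 0.08785 L, so [N2H5+] = 0.009557/0.08785 = 0.1088 M.
Ka(N2H5+) = Kw/Kb = 1.0e-14 / 1.3 x 10^-6 = 7.69e-9.
[H^+] = sqrt(Ka x [N2H5+]) = sqrt(7.69e-9 x 0.1088) = 2.89e-5 M.
pH = -log(2.89e-5) = 4.54.

4.54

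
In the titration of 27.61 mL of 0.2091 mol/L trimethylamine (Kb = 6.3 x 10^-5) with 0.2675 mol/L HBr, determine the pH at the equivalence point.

5.36

n((CH3)3N) = 0.2091 x 0.02761 = 0.005773 mol; V(HBr) at equivalence = 0.005773/0.2675 = 0.02158 L.
At equivalence the base is fully converted to (CH3)3NH+; total volume = 0.04919 L, so [(CH3)3NH+] = 0.005773/0.04919 = 0.1174 M.
Ka((CH3)3NH+) = Kw/Kb = 1.0e-14 / 6.3 x 10^-5 = 1.59e-10.
[H^+] = sqrt(Ka x [(CH3)3NH+]) = sqrt(1.59e-10 x 0.1174) = 4.32e-6 M.
pH = -log(4.32e-6) = 5.36.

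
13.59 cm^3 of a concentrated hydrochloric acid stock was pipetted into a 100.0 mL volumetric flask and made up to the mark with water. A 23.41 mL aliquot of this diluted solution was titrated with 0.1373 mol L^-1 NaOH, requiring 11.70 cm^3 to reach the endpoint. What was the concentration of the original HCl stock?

0.505 M

n(NaOH) = 0.1373 x 0.01170 = 0.001606 mol.
n(HCl) in the aliquot = 0.001606 mol.
[diluted HCl] = 0.001606 / 0.02341 = 0.06862 M.
Dilution factor = 100.0/13.59 = 7.358, so [stock] = 0.06862 x 7.358 = 0.505 M.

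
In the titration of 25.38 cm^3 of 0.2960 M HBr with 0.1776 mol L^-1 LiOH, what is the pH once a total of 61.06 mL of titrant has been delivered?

n(acid) = 0.2960 x 0.02538 = 0.007512 mol; n(LiOH) added = 0.1776 x 0.06106 = 0.01084 mol.
Base is in excess by 0.01084 - 0.007512 = 0.003332 mol in a total volume of 0.08644 L.
[OH^-] = 0.003332/0.08644 = 0.03854 M, so pOH = 1.41 and pH = 14.00 - 1.41 = 12.59.

12.59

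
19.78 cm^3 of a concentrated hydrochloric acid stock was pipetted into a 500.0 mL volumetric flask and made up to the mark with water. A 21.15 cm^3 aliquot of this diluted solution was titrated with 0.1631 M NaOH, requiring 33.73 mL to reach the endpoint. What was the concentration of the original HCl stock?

6.58 M

n(NaOH) = 0.1631 x 0.03373 = 0.005501 mol.
n(HCl) in the aliquot = 0.005501 mol.
[diluted HCl] = 0.005501 / 0.02115 = 0.2601 M.
Dilution factor = 500.0/19.78 = 25.28, so [stock] = 0.2601 x 25.28 = 6.58 M.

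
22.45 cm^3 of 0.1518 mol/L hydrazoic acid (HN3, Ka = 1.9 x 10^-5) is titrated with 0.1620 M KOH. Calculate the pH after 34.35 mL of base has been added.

n(acid) = 0.1518 x 0.02245 = 0.003408 mol; n(KOH) added = 0.1620 x 0.03435 = 0.005565 mol.
Base is in excess by 0.005565 - 0.003408 = 0.002157 mol in a total volume of 0.05680 L.
[OH^-] = 0.002157/0.05680 = 0.03797 M, so pOH = 1.42 and pH = 14.00 - 1.42 = 12.58.

12.58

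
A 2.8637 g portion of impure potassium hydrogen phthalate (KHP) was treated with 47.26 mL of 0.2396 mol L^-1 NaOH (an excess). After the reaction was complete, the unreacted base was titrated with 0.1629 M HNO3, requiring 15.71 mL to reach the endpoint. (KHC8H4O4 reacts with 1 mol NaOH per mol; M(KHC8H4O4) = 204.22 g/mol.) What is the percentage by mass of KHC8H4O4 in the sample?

Total n(NaOH) added = 0.2396 x 0.04726 = 0.01132 mol.
n(HNO3) used = 0.1629 x 0.01571 = 0.002559 mol, which equals the excess n(NaOH).
So n(NaOH) consumed by the sample = 0.01132 - 0.002559 = 0.008764 mol.
n(KHC8H4O4) = 0.008764 / 1 = 0.008764 mol.
mass KHC8H4O4 = 0.008764 x 204.22 = 1.790 g, so %KHC8H4O4 = 1.790/2.8637 x 100 = 62.5%.

62.5%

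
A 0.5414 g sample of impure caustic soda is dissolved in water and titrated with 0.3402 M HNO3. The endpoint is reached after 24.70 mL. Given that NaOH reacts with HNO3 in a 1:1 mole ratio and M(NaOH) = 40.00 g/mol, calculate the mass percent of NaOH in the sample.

62.1%

n(HNO3) = 0.3402 x 0.02470 = 0.008403 mol.
n(NaOH) = 0.008403 / 1 = 0.008403 mol.
mass of NaOH = 0.008403 x 40.00 = 0.3361 g.
% purity = 0.3361 / 0.5414 x 100 = 62.1%.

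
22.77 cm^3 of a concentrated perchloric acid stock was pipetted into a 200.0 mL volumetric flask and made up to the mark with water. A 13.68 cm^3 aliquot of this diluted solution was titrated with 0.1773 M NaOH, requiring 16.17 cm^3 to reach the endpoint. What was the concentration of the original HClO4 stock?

1.84 M

n(NaOH) = 0.1773 x 0.01617 = 0.002867 mol.
n(HClO4) in the aliquot = 0.002867 mol.
[diluted HClO4] = 0.002867 / 0.01368 = 0.2096 M.
Dilution factor = 200.0/22.77 = 8.783, so [stock] = 0.2096 x 8.783 = 1.84 M.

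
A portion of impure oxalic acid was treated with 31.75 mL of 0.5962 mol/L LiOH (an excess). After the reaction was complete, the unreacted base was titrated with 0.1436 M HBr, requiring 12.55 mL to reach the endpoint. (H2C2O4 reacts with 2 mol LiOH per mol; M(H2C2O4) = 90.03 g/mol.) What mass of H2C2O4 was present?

Total n(LiOH) added = 0.5962 x 0.03175 = 0.01893 mol.
n(HBr) used = 0.1436 x 0.01255 = 0.001802 mol, which equals the excess n(LiOH).
So n(LiOH) consumed by the sample = 0.01893 - 0.001802 = 0.01713 mol.
n(H2C2O4) = 0.01713 / 2 = 0.008564 mol.
mass = 0.008564 mol x 90.03 g/mol = 0.771 g.

0.771 g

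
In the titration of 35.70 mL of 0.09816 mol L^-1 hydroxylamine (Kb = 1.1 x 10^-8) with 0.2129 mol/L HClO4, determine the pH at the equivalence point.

n(NH2OH) = 0.09816 x 0.03570 = 0.003504 mol; V(HClO4) at equivalence = 0.003504/0.2129 = 0.01646 L.
At equivalence the base is fully converted to NH3OH+; total volume = 0.05216 L, so [NH3OH+] = 0.003504/0.05216 = 0.06718 M.
Ka(NH3OH+) = Kw/Kb = 1.0e-14 / 1.1 x 10^-8 = 9.09e-7.
[H^+] = sqrt(Ka x [NH3OH+]) = sqrt(9.09e-7 x 0.06718) = 0.000247 M.
pH = -log(0.000247) = 3.61.

3.61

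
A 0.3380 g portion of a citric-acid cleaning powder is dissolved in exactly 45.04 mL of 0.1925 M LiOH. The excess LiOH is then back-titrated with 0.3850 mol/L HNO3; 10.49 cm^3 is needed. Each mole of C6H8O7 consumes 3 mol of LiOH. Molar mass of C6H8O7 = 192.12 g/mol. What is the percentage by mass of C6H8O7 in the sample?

Total n(LiOH) added = 0.1925 x 0.04504 = 0.008670 mol.
n(HNO3) used = 0.3850 x 0.01049 = 0.004039 mol, which equals the excess n(LiOH).
So n(LiOH) consumed by the sample = 0.008670 - 0.004039 = 0.004632 mol.
n(C6H8O7) = 0.004632 / 3 = 0.001544 mol.
mass C6H8O7 = 0.001544 x 192.12 = 0.2966 g, so %C6H8O7 = 0.2966/0.3380 x 100 = 87.8%.

87.8%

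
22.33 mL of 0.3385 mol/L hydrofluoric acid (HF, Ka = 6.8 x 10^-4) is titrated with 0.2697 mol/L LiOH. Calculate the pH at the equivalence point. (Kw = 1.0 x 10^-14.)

8.17

n(HF) = 0.3385 x 0.02233 = 0.007559 mol; V(LiOH) at equivalence = 0.007559/0.2697 = 0.02803 L.
At equivalence all the acid is converted to F-; total volume = 0.02233 + 0.02803 = 0.05036 L, so [F-] = 0.007559/0.05036 = 0.1501 M.
Kb = Kw/Ka = 1.0e-14 / 6.8 x 10^-4 = 1.47e-11.
[OH^-] = sqrt(Kb x [F-]) = sqrt(1.47e-11 x 0.1501) = 1.49e-6 M.
pOH = 5.83, so pH = 14.00 - 5.83 = 8.17.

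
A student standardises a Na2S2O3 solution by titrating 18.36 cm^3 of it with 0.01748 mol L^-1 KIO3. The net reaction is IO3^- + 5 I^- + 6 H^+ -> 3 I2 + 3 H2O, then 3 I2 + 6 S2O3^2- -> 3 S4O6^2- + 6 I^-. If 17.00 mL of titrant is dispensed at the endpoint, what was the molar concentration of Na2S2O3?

0.0971 M

n(KIO3) = 0.01748 x 0.01700 = 0.0002972 mol.
From the balanced equation, 1 mol KIO3 reacts with 6 mol Na2S2O3, so n(Na2S2O3) = 0.0002972 x 6/1 = 0.001783 mol.
[Na2S2O3] = 0.001783 / 0.01836 L = 0.0971 M.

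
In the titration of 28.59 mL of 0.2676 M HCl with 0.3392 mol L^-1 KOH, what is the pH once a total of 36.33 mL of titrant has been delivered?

12.86

n(acid) = 0.2676 x 0.02859 = 0.007651 mol; n(KOH) added = 0.3392 x 0.03633 = 0.01232 mol.
Base is in excess by 0.01232 - 0.007651 = 0.004672 mol in a total volume of 0.06492 L.
[OH^-] = 0.004672/0.06492 = 0.07197 M, so pOH = 1.14 and pH = 14.00 - 1.14 = 12.86.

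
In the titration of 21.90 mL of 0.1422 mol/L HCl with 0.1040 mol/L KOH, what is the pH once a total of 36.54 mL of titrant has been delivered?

n(acid) = 0.1422 x 0.02190 = 0.003114 mol; n(KOH) added = 0.1040 x 0.03654 = 0.003800 mol.
Base is in excess by 0.003800 - 0.003114 = 0.0006860 mol in a total volume of 0.05844 L.
[OH^-] = 0.0006860/0.05844 = 0.01174 M, so pOH = 1.93 and pH = 14.00 - 1.93 = 12.07.

12.07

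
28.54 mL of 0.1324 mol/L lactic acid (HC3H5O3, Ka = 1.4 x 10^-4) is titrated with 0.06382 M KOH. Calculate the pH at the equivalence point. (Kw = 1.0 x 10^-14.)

8.24

n(HC3H5O3) = 0.1324 x 0.02854 = 0.003779 mol; V(KOH) at equivalence = 0.003779/0.06382 = 0.05921 L.
At equivalence all the acid is converted to C3H5O3-; total volume = 0.02854 + 0.05921 = 0.08775 L, so [C3H5O3-] = 0.003779/0.08775 = 0.04306 M.
Kb = Kw/Ka = 1.0e-14 / 1.4 x 10^-4 = 7.14e-11.
[OH^-] = sqrt(Kb x [C3H5O3-]) = sqrt(7.14e-11 x 0.04306) = 1.75e-6 M.
pOH = 5.76, so pH = 14.00 - 5.76 = 8.24.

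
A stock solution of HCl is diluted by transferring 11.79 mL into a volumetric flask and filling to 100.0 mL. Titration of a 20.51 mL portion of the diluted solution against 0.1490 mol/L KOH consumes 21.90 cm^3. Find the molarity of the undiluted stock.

n(KOH) = 0.1490 x 0.02190 = 0.003263 mol.
n(HCl) in the aliquot = 0.003263 mol.
[diluted HCl] = 0.003263 / 0.02051 = 0.1591 M.
Dilution factor = 100.0/11.79 = 8.482, so [stock] = 0.1591 x 8.482 = 1.35 M.

1.35 M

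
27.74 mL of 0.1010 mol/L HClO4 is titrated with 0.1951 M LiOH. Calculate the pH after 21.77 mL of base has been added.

12.47

n(acid) = 0.1010 x 0.02774 = 0.002802 mol; n(LiOH) added = 0.1951 x 0.02177 = 0.004247 mol.
Base is in excess by 0.004247 - 0.002802 = 0.001446 mol in a total volume of 0.04951 L.
[OH^-] = 0.001446/0.04951 = 0.02920 M, so pOH = 1.53 and pH = 14.00 - 1.53 = 12.47.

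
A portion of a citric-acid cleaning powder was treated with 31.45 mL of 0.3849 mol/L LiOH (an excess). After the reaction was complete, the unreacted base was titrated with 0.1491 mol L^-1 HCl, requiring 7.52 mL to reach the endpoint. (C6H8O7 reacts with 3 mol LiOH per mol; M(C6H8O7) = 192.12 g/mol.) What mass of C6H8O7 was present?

Total n(LiOH) added = 0.3849 x 0.03145 = 0.01211 mol.
n(HCl) used = 0.1491 x 0.007520 = 0.001121 mol, which equals the excess n(LiOH).
So n(LiOH) consumed by the sample = 0.01211 - 0.001121 = 0.01098 mol.
n(C6H8O7) = 0.01098 / 3 = 0.003661 mol.
mass = 0.003661 mol x 192.12 g/mol = 0.703 g.

0.703 g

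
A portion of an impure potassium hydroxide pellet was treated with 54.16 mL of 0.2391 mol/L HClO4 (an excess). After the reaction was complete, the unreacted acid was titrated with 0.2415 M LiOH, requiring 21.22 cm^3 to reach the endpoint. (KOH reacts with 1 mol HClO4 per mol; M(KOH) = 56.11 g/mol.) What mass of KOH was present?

0.439 g

Total n(HClO4) added = 0.2391 x 0.05416 = 0.01295 mol.
n(LiOH) used = 0.2415 x 0.02122 = 0.005125 mol, which equals the excess n(HClO4).
So n(HClO4) consumed by the sample = 0.01295 - 0.005125 = 0.007825 mol.
n(KOH) = 0.007825 / 1 = 0.007825 mol.
mass = 0.007825 mol x 56.11 g/mol = 0.439 g.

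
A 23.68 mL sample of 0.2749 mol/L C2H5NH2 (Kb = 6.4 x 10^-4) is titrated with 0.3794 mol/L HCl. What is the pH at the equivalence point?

n(C2H5NH2) = 0.2749 x 0.02368 = 0.006510 mol; V(HCl) at equivalence = 0.006510/0.3794 = 0.01716 L.
At equivalence the base is fully converted to C2H5NH3+; total volume = 0.04084 L, so [C2H5NH3+] = 0.006510/0.04084 = 0.1594 M.
Ka(C2H5NH3+) = Kw/Kb = 1.0e-14 / 6.4 x 10^-4 = 1.56e-11.
[H^+] = sqrt(Ka x [C2H5NH3+]) = sqrt(1.56e-11 x 0.1594) = 1.58e-6 M.
pH = -log(1.58e-6) = 5.80.

5.80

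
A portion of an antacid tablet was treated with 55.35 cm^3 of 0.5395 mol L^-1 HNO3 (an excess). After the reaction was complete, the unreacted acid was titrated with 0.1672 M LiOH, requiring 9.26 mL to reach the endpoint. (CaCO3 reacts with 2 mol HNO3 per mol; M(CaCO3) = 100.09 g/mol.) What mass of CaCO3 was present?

Total n(HNO3) added = 0.5395 x 0.05535 = 0.02986 mol.
n(LiOH) used = 0.1672 x 0.009260 = 0.001548 mol, which equals the excess n(HNO3).
So n(HNO3) consumed by the sample = 0.02986 - 0.001548 = 0.02831 mol.
n(CaCO3) = 0.02831 / 2 = 0.01416 mol.
mass = 0.01416 mol x 100.09 g/mol = 1.42 g.

1.42 g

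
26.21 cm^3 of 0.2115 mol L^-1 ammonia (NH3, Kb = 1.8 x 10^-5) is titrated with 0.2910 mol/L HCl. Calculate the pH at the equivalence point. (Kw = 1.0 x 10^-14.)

n(NH3) = 0.2115 x 0.02621 = 0.005543 mol; V(HCl) at equivalence = 0.005543/0.2910 = 0.01905 L.
At equivalence the base is fully converted to NH4+; total volume = 0.04526 L, so [NH4+] = 0.005543/0.04526 = 0.1225 M.
Ka(NH4+) = Kw/Kb = 1.0e-14 / 1.8 x 10^-5 = 5.56e-10.
[H^+] = sqrt(Ka x [NH4+]) = sqrt(5.56e-10 x 0.1225) = 8.25e-6 M.
pH = -log(8.25e-6) = 5.08.

5.08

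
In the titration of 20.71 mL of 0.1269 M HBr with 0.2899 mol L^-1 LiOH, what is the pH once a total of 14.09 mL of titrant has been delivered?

n(acid) = 0.1269 x 0.02071 = 0.002628 mol; n(LiOH) added = 0.2899 x 0.01409 = 0.004085 mol.
Base is in excess by 0.004085 - 0.002628 = 0.001457 mol in a total volume of 0.03480 L.
[OH^-] = 0.001457/0.03480 = 0.04186 M, so pOH = 1.38 and pH = 14.00 - 1.38 = 12.62.

12.62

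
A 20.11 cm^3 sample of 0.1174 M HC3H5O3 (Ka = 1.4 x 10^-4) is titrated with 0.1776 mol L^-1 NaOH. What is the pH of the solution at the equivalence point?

n(HC3H5O3) = 0.1174 x 0.02011 = 0.002361 mol; V(NaOH) at equivalence = 0.002361/0.1776 = 0.01329 L.
At equivalence all the acid is converted to C3H5O3-; total volume = 0.02011 + 0.01329 = 0.03340 L, so [C3H5O3-] = 0.002361/0.03340 = 0.07068 M.
Kb = Kw/Ka = 1.0e-14 / 1.4 x 10^-4 = 7.14e-11.
[OH^-] = sqrt(Kb x [C3H5O3-]) = sqrt(7.14e-11 x 0.07068) = 2.25e-6 M.
pOH = 5.65, so pH = 14.00 - 5.65 = 8.35.

8.35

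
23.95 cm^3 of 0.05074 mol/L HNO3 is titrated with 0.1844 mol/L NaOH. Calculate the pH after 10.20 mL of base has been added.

12.29

n(acid) = 0.05074 x 0.02395 = 0.001215 mol; n(NaOH) added = 0.1844 x 0.01020 = 0.001881 mol.
Base is in excess by 0.001881 - 0.001215 = 0.0006657 mol in a total volume of 0.03415 L.
[OH^-] = 0.0006657/0.03415 = 0.01949 M, so pOH = 1.71 and pH = 14.00 - 1.71 = 12.29.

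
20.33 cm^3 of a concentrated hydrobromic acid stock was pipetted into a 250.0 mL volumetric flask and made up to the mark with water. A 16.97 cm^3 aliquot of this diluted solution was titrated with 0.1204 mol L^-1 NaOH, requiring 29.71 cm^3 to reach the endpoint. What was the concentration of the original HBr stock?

2.59 M

n(NaOH) = 0.1204 x 0.02971 = 0.003577 mol.
n(HBr) in the aliquot = 0.003577 mol.
[diluted HBr] = 0.003577 / 0.01697 = 0.2108 M.
Dilution factor = 250.0/20.33 = 12.30, so [stock] = 0.2108 x 12.30 = 2.59 M.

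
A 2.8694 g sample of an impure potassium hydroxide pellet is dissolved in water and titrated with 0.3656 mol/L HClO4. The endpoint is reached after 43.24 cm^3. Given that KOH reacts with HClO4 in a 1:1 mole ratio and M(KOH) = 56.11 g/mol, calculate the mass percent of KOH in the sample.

30.9%

n(HClO4) = 0.3656 x 0.04324 = 0.01581 mol.
n(KOH) = 0.01581 / 1 = 0.01581 mol.
mass of KOH = 0.01581 x 56.11 = 0.8870 g.
% purity = 0.8870 / 2.8694 x 100 = 30.9%.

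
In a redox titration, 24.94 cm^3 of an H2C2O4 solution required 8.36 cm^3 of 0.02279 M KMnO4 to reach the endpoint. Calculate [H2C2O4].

n(KMnO4) = 0.02279 x 0.008360 = 0.0001905 mol.
From the balanced equation, 2 mol KMnO4 reacts with 5 mol H2C2O4, so n(H2C2O4) = 0.0001905 x 5/2 = 0.0004763 mol.
[H2C2O4] = 0.0004763 / 0.02494 L = 0.0191 M.

0.0191 M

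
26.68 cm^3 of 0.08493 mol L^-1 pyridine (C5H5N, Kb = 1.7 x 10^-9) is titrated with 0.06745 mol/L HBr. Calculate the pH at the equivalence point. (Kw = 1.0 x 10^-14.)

3.33

n(C5H5N) = 0.08493 x 0.02668 = 0.002266 mol; V(HBr) at equivalence = 0.002266/0.06745 = 0.03359 L.
At equivalence the base is fully converted to C5H5NH+; total volume = 0.06027 L, so [C5H5NH+] = 0.002266/0.06027 = 0.03759 M.
Ka(C5H5NH+) = Kw/Kb = 1.0e-14 / 1.7 x 10^-9 = 5.88e-6.
[H^+] = sqrt(Ka x [C5H5NH+]) = sqrt(5.88e-6 x 0.03759) = 0.000470 M.
pH = -log(0.000470) = 3.33.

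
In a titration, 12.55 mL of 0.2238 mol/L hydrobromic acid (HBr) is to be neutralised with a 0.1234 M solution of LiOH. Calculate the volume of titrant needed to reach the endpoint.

n(HBr) = 0.2238 mol/L x 0.01255 L = 0.002809 mol.
At equivalence n(LiOH) = n(HBr) = 0.002809 mol.
V(LiOH) = 0.002809 / 0.1234 = 0.02276 L = 22.8 mL.

22.8 mL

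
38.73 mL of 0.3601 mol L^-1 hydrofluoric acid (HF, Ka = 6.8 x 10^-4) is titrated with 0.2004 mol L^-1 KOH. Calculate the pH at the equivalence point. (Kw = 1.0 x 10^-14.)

n(HF) = 0.3601 x 0.03873 = 0.01395 mol; V(KOH) at equivalence = 0.01395/0.2004 = 0.06959 L.
At equivalence all the acid is converted to F-; total volume = 0.03873 + 0.06959 = 0.1083 L, so [F-] = 0.01395/0.1083 = 0.1287 M.
Kb = Kw/Ka = 1.0e-14 / 6.8 x 10^-4 = 1.47e-11.
[OH^-] = sqrt(Kb x [F-]) = sqrt(1.47e-11 x 0.1287) = 1.38e-6 M.
pOH = 5.86, so pH = 14.00 - 5.86 = 8.14.

8.14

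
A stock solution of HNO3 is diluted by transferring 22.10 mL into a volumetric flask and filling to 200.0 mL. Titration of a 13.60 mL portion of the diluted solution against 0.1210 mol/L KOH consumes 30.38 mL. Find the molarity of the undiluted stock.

n(KOH) = 0.1210 x 0.03038 = 0.003676 mol.
n(HNO3) in the aliquot = 0.003676 mol.
[diluted HNO3] = 0.003676 / 0.01360 = 0.2703 M.
Dilution factor = 200.0/22.10 = 9.050, so [stock] = 0.2703 x 9.050 = 2.45 M.

2.45 M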